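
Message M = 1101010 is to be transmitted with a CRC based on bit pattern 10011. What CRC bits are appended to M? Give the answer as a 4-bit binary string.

0000

Append 4 zeros: 11010100000. Divide by 10011 (XOR where the leading bit is 1):
  pos 0: 11010 XOR 10011 = 01001
  pos 1: 10011 XOR 10011 = 00000
Remainder (last 4 bits) = 0000. This is the CRC / FCS.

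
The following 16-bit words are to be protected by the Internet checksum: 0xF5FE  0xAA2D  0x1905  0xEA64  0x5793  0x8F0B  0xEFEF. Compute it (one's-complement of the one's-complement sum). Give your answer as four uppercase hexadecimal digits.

One's-complement addition (fold any carry out of bit 15 back into bit 0):
  0xF5FE + 0xAA2D = 0x1A02B → wrap carry → 0xA02C
  0xA02C + 0x1905 = 0x0B931
  0xB931 + 0xEA64 = 0x1A395 → wrap carry → 0xA396
  0xA396 + 0x5793 = 0x0FB29
  0xFB29 + 0x8F0B = 0x18A34 → wrap carry → 0x8A35
  0x8A35 + 0xEFEF = 0x17A24 → wrap carry → 0x7A25
One's-complement sum = 0x7A25.
Checksum = ~0x7A25 & 0xFFFF = 0x85DA.

85DA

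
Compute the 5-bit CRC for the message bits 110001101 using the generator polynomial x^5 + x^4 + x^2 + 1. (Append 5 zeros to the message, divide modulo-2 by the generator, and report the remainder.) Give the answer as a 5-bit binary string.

11001

Append 5 zeros: 11000110100000. Divide by 110101 (XOR where the leading bit is 1):
  pos 0: 110001 XOR 110101 = 000100
  pos 3: 100101 XOR 110101 = 010000
  pos 4: 100000 XOR 110101 = 010101
  pos 5: 101010 XOR 110101 = 011111
  pos 6: 111110 XOR 110101 = 001011
  pos 8: 101100 XOR 110101 = 011001
Remainder (last 5 bits) = 11001. This is the CRC / FCS.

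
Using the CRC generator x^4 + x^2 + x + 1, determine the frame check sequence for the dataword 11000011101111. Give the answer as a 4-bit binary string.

Append 4 zeros: 110000111011110000. Divide by 10111 (XOR where the leading bit is 1):
  pos 0: 11000 XOR 10111 = 01111
  pos 1: 11110 XOR 10111 = 01001
  pos 2: 10011 XOR 10111 = 00100
  pos 4: 10011 XOR 10111 = 00100
  pos 6: 10001 XOR 10111 = 00110
  pos 8: 11011 XOR 10111 = 01100
  pos 9: 11001 XOR 10111 = 01110
  pos 10: 11100 XOR 10111 = 01011
  pos 11: 10110 XOR 10111 = 00001
Remainder (last 4 bits) = 0100. This is the CRC / FCS.

0100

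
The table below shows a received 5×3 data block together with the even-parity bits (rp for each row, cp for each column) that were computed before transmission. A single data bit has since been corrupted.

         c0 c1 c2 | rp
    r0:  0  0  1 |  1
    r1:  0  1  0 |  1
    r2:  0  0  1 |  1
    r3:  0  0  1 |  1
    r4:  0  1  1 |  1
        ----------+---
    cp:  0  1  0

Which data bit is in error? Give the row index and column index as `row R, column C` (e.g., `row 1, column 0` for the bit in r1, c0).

row 4, column 1

Recompute each row's even parity and compare to rp:
  r0: data parity 1, sent rp 1 → ok
  r1: data parity 1, sent rp 1 → ok
  r2: data parity 1, sent rp 1 → ok
  r3: data parity 1, sent rp 1 → ok
  r4: data parity 0, sent rp 1 → mismatch
Recompute each column's even parity and compare to cp:
  c0: data parity 0, sent cp 0 → ok
  c1: data parity 0, sent cp 1 → mismatch
  c2: data parity 0, sent cp 0 → ok
Exactly one row (r4) and one column (c1) fail → the flipped bit is at their intersection.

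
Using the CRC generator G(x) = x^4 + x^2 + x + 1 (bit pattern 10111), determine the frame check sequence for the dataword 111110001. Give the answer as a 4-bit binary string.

0000

Append 4 zeros: 1111100010000. Divide by 10111 (XOR where the leading bit is 1):
  pos 0: 11111 XOR 10111 = 01000
  pos 1: 10000 XOR 10111 = 00111
  pos 3: 11100 XOR 10111 = 01011
  pos 4: 10111 XOR 10111 = 00000
Remainder (last 4 bits) = 0000. This is the CRC / FCS.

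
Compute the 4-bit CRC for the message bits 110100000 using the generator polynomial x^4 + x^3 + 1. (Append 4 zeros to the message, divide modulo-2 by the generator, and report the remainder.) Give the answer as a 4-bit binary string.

1011

Append 4 zeros: 1101000000000. Divide by 11001 (XOR where the leading bit is 1):
  pos 0: 11010 XOR 11001 = 00011
  pos 3: 11000 XOR 11001 = 00001
  pos 7: 10000 XOR 11001 = 01001
  pos 8: 10010 XOR 11001 = 01011
Remainder (last 4 bits) = 1011. This is the CRC / FCS.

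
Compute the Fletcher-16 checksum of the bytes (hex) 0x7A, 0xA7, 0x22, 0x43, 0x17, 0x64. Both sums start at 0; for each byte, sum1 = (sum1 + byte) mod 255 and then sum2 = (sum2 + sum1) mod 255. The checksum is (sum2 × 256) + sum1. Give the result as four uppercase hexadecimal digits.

0A03

Running sums (mod 255):
  after byte 0 (0x7A): sum1=122, sum2=122
  after byte 1 (0xA7): sum1=34, sum2=156
  after byte 2 (0x22): sum1=68, sum2=224
  after byte 3 (0x43): sum1=135, sum2=104
  after byte 4 (0x17): sum1=158, sum2=7
  after byte 5 (0x64): sum1=3, sum2=10
Checksum = sum2·256 + sum1 = 10·256 + 3 = 2563 = 0x0A03.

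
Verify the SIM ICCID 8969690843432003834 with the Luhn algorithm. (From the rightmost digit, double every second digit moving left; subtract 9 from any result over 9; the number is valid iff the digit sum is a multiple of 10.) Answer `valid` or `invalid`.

From the right, keep odd positions and double even positions (subtract 9 from any doubled value over 9):
  doubled (positions 2,4,...): 6 6 0 6 6 7 9 9 9 → sum 58
  kept (positions 1,3,...): 4 8 0 2 4 4 0 6 6 8 → sum 42
Total = 100.
100 mod 10 = 0, so the number is valid.

valid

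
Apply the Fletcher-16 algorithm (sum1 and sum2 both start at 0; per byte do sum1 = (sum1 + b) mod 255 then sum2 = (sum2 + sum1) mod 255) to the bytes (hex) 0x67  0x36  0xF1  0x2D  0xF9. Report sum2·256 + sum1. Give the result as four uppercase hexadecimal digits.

08B6

Running sums (mod 255):
  after byte 0 (0x67): sum1=103, sum2=103
  after byte 1 (0x36): sum1=157, sum2=5
  after byte 2 (0xF1): sum1=143, sum2=148
  after byte 3 (0x2D): sum1=188, sum2=81
  after byte 4 (0xF9): sum1=182, sum2=8
Checksum = sum2·256 + sum1 = 8·256 + 182 = 2230 = 0x08B6.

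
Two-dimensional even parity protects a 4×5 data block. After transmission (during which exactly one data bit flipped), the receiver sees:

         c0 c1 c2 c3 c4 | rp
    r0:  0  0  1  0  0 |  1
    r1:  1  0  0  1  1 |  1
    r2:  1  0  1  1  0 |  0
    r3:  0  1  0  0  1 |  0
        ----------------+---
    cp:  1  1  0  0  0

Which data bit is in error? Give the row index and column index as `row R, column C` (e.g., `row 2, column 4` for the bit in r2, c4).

row 2, column 0

Recompute each row's even parity and compare to rp:
  r0: data parity 1, sent rp 1 → ok
  r1: data parity 1, sent rp 1 → ok
  r2: data parity 1, sent rp 0 → mismatch
  r3: data parity 0, sent rp 0 → ok
Recompute each column's even parity and compare to cp:
  c0: data parity 0, sent cp 1 → mismatch
  c1: data parity 1, sent cp 1 → ok
  c2: data parity 0, sent cp 0 → ok
  c3: data parity 0, sent cp 0 → ok
  c4: data parity 0, sent cp 0 → ok
Exactly one row (r2) and one column (c0) fail → the flipped bit is at their intersection.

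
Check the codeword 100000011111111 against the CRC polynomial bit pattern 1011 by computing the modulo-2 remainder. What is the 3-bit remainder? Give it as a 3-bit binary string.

Modulo-2 division of 100000011111111 by 1011:
  pos 0: 1000 XOR 1011 = 0011
  pos 2: 1100 XOR 1011 = 0111
  pos 3: 1110 XOR 1011 = 0101
  pos 4: 1011 XOR 1011 = 0000
  pos 8: 1111 XOR 1011 = 0100
  pos 9: 1001 XOR 1011 = 0010
  pos 11: 1011 XOR 1011 = 0000
Remainder = 000 (zero — the frame passes the CRC check).

000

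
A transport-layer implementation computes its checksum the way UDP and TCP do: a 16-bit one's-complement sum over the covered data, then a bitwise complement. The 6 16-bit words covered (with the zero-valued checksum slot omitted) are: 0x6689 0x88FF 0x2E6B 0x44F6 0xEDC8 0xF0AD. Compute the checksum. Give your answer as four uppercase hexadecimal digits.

One's-complement addition (fold any carry out of bit 15 back into bit 0):
  0x6689 + 0x88FF = 0x0EF88
  0xEF88 + 0x2E6B = 0x11DF3 → wrap carry → 0x1DF4
  0x1DF4 + 0x44F6 = 0x062EA
  0x62EA + 0xEDC8 = 0x150B2 → wrap carry → 0x50B3
  0x50B3 + 0xF0AD = 0x14160 → wrap carry → 0x4161
One's-complement sum = 0x4161.
Checksum = ~0x4161 & 0xFFFF = 0xBE9E.

BE9E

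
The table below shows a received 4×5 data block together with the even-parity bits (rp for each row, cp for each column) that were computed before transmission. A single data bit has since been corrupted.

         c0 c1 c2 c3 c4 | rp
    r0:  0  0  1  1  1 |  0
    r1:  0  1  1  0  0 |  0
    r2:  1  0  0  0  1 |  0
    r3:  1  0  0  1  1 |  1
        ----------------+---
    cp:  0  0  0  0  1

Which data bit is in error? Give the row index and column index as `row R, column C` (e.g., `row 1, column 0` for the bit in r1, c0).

row 0, column 1

Recompute each row's even parity and compare to rp:
  r0: data parity 1, sent rp 0 → mismatch
  r1: data parity 0, sent rp 0 → ok
  r2: data parity 0, sent rp 0 → ok
  r3: data parity 1, sent rp 1 → ok
Recompute each column's even parity and compare to cp:
  c0: data parity 0, sent cp 0 → ok
  c1: data parity 1, sent cp 0 → mismatch
  c2: data parity 0, sent cp 0 → ok
  c3: data parity 0, sent cp 0 → ok
  c4: data parity 1, sent cp 1 → ok
Exactly one row (r0) and one column (c1) fail → the flipped bit is at their intersection.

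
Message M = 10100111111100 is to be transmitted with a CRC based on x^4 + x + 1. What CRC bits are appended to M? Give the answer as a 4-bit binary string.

Append 4 zeros: 101001111111000000. Divide by 10011 (XOR where the leading bit is 1):
  pos 0: 10100 XOR 10011 = 00111
  pos 2: 11111 XOR 10011 = 01100
  pos 3: 11001 XOR 10011 = 01010
  pos 4: 10101 XOR 10011 = 00110
  pos 6: 11011 XOR 10011 = 01000
  pos 7: 10001 XOR 10011 = 00010
  pos 10: 10000 XOR 10011 = 00011
  pos 13: 11000 XOR 10011 = 01011
Remainder (last 4 bits) = 1011. This is the CRC / FCS.

1011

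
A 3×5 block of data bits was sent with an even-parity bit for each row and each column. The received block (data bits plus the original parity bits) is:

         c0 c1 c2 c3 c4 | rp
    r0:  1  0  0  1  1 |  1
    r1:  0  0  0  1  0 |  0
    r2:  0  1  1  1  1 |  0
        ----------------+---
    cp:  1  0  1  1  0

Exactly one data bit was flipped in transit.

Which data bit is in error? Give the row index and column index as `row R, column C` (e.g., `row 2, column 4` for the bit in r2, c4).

row 1, column 1

Recompute each row's even parity and compare to rp:
  r0: data parity 1, sent rp 1 → ok
  r1: data parity 1, sent rp 0 → mismatch
  r2: data parity 0, sent rp 0 → ok
Recompute each column's even parity and compare to cp:
  c0: data parity 1, sent cp 1 → ok
  c1: data parity 1, sent cp 0 → mismatch
  c2: data parity 1, sent cp 1 → ok
  c3: data parity 1, sent cp 1 → ok
  c4: data parity 0, sent cp 0 → ok
Exactly one row (r1) and one column (c1) fail → the flipped bit is at their intersection.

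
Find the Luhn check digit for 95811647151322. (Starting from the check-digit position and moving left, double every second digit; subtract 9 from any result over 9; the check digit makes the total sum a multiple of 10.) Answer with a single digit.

2

Partial digits right→left: 2 2 3 1 5 1 7 4 6 1 1 8 5 9
Double every second digit counting from the check-digit position (so the 1st, 3rd, 5th, ... of the partial from the right).
  doubled (with −9 where >9): 4 6 1 5 3 2 1 → sum 22
  kept as-is: 2 1 1 4 1 8 9 → sum 26
Total = 22 + 26 = 48.
Check digit = (10 − (48 mod 10)) mod 10 = 2.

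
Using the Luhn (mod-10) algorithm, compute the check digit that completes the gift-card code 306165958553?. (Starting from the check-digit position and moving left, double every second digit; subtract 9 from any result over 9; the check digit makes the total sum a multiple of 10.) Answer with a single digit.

2

Partial digits right→left: 3 5 5 8 5 9 5 6 1 6 0 3
Double every second digit counting from the check-digit position (so the 1st, 3rd, 5th, ... of the partial from the right).
  doubled (with −9 where >9): 6 1 1 1 2 0 → sum 11
  kept as-is: 5 8 9 6 6 3 → sum 37
Total = 11 + 37 = 48.
Check digit = (10 − (48 mod 10)) mod 10 = 2.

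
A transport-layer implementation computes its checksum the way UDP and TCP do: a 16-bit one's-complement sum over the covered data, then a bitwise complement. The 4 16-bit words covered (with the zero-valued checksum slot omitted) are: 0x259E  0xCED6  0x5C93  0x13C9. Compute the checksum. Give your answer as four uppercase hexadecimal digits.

9B2E

One's-complement addition (fold any carry out of bit 15 back into bit 0):
  0x259E + 0xCED6 = 0x0F474
  0xF474 + 0x5C93 = 0x15107 → wrap carry → 0x5108
  0x5108 + 0x13C9 = 0x064D1
One's-complement sum = 0x64D1.
Checksum = ~0x64D1 & 0xFFFF = 0x9B2E.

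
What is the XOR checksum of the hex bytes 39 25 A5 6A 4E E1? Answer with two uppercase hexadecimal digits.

XOR the bytes together:
  start with 0x39
  0x39 ⊕ 0x25 = 0x1C
  0x1C ⊕ 0xA5 = 0xB9
  0xB9 ⊕ 0x6A = 0xD3
  0xD3 ⊕ 0x4E = 0x9D
  0x9D ⊕ 0xE1 = 0x7C

7C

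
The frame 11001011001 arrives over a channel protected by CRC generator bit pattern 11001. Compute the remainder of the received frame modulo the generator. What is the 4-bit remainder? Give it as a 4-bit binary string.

0000

Modulo-2 division of 11001011001 by 11001:
  pos 0: 11001 XOR 11001 = 00000
  pos 6: 11001 XOR 11001 = 00000
Remainder = 0000 (zero — the frame passes the CRC check).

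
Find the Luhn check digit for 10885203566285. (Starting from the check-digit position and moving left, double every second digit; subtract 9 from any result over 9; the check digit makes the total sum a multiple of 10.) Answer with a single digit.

2

Partial digits right→left: 5 8 2 6 6 5 3 0 2 5 8 8 0 1
Double every second digit counting from the check-digit position (so the 1st, 3rd, 5th, ... of the partial from the right).
  doubled (with −9 where >9): 1 4 3 6 4 7 0 → sum 25
  kept as-is: 8 6 5 0 5 8 1 → sum 33
Total = 25 + 33 = 58.
Check digit = (10 − (58 mod 10)) mod 10 = 2.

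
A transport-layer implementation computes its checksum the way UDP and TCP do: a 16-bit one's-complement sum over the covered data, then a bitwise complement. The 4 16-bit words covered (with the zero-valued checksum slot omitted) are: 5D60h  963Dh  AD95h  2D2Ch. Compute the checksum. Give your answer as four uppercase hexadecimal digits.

31A0

One's-complement addition (fold any carry out of bit 15 back into bit 0):
  0x5D60 + 0x963D = 0x0F39D
  0xF39D + 0xAD95 = 0x1A132 → wrap carry → 0xA133
  0xA133 + 0x2D2C = 0x0CE5F
One's-complement sum = 0xCE5F.
Checksum = ~0xCE5F & 0xFFFF = 0x31A0.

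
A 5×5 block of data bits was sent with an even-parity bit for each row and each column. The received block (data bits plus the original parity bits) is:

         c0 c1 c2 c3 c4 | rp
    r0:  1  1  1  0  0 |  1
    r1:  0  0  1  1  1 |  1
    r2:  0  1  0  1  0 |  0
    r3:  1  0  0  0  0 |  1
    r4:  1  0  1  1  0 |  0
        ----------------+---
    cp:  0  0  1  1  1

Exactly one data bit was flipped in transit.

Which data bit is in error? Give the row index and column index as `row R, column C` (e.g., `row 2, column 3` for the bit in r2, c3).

row 4, column 0

Recompute each row's even parity and compare to rp:
  r0: data parity 1, sent rp 1 → ok
  r1: data parity 1, sent rp 1 → ok
  r2: data parity 0, sent rp 0 → ok
  r3: data parity 1, sent rp 1 → ok
  r4: data parity 1, sent rp 0 → mismatch
Recompute each column's even parity and compare to cp:
  c0: data parity 1, sent cp 0 → mismatch
  c1: data parity 0, sent cp 0 → ok
  c2: data parity 1, sent cp 1 → ok
  c3: data parity 1, sent cp 1 → ok
  c4: data parity 1, sent cp 1 → ok
Exactly one row (r4) and one column (c0) fail → the flipped bit is at their intersection.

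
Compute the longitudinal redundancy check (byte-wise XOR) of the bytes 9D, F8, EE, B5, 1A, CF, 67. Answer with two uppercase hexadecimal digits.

8C

XOR the bytes together:
  start with 0x9D
  0x9D ⊕ 0xF8 = 0x65
  0x65 ⊕ 0xEE = 0x8B
  0x8B ⊕ 0xB5 = 0x3E
  0x3E ⊕ 0x1A = 0x24
  0x24 ⊕ 0xCF = 0xEB
  0xEB ⊕ 0x67 = 0x8C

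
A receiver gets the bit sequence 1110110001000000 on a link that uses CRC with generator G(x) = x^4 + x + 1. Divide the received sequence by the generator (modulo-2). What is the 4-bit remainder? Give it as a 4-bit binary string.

Modulo-2 division of 1110110001000000 by 10011:
  pos 0: 11101 XOR 10011 = 01110
  pos 1: 11101 XOR 10011 = 01110
  pos 2: 11100 XOR 10011 = 01111
  pos 3: 11110 XOR 10011 = 01101
  pos 4: 11010 XOR 10011 = 01001
  pos 5: 10011 XOR 10011 = 00000
Remainder = 0000 (zero — the frame passes the CRC check).

0000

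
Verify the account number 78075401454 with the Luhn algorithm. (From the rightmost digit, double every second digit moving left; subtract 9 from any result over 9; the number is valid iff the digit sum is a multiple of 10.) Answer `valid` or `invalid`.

From the right, keep odd positions and double even positions (subtract 9 from any doubled value over 9):
  doubled (positions 2,4,...): 1 2 8 5 7 → sum 23
  kept (positions 1,3,...): 4 4 0 5 0 7 → sum 20
Total = 43.
43 mod 10 = 3, so the number is invalid.

invalid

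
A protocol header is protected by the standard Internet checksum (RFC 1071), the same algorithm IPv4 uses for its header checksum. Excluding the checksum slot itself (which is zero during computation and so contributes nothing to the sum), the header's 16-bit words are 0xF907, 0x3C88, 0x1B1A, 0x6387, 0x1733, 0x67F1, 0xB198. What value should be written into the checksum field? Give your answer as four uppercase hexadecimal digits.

1B11

One's-complement addition (fold any carry out of bit 15 back into bit 0):
  0xF907 + 0x3C88 = 0x1358F → wrap carry → 0x3590
  0x3590 + 0x1B1A = 0x050AA
  0x50AA + 0x6387 = 0x0B431
  0xB431 + 0x1733 = 0x0CB64
  0xCB64 + 0x67F1 = 0x13355 → wrap carry → 0x3356
  0x3356 + 0xB198 = 0x0E4EE
One's-complement sum = 0xE4EE.
Checksum = ~0xE4EE & 0xFFFF = 0x1B11.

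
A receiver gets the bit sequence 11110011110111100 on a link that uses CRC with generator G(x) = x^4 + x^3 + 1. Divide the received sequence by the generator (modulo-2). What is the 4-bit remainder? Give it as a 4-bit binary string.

0001

Modulo-2 division of 11110011110111100 by 11001:
  pos 0: 11110 XOR 11001 = 00111
  pos 2: 11101 XOR 11001 = 00100
  pos 4: 10011 XOR 11001 = 01010
  pos 5: 10101 XOR 11001 = 01100
  pos 6: 11000 XOR 11001 = 00001
  pos 10: 11111 XOR 11001 = 00110
  pos 12: 11000 XOR 11001 = 00001
Remainder = 0001 (nonzero — an error is detected).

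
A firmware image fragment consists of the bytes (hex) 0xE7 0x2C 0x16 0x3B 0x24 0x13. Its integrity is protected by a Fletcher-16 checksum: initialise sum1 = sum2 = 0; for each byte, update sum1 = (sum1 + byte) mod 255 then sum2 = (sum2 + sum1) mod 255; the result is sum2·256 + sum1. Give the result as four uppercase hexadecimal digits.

B19C

Running sums (mod 255):
  after byte 0 (0xE7): sum1=231, sum2=231
  after byte 1 (0x2C): sum1=20, sum2=251
  after byte 2 (0x16): sum1=42, sum2=38
  after byte 3 (0x3B): sum1=101, sum2=139
  after byte 4 (0x24): sum1=137, sum2=21
  after byte 5 (0x13): sum1=156, sum2=177
Checksum = sum2·256 + sum1 = 177·256 + 156 = 45468 = 0xB19C.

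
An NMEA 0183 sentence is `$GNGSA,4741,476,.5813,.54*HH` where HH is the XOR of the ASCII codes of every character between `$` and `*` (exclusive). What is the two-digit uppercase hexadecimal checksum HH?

XOR the ASCII codes of the payload characters:
  'G' = 0x47 → acc = 0x47
  'N' = 0x4E → acc = 0x09
  'G' = 0x47 → acc = 0x4E
  'S' = 0x53 → acc = 0x1D
  'A' = 0x41 → acc = 0x5C
  ',' = 0x2C → acc = 0x70
  '4' = 0x34 → acc = 0x44
  '7' = 0x37 → acc = 0x73
  '4' = 0x34 → acc = 0x47
  '1' = 0x31 → acc = 0x76
  ',' = 0x2C → acc = 0x5A
  '4' = 0x34 → acc = 0x6E
  '7' = 0x37 → acc = 0x59
  '6' = 0x36 → acc = 0x6F
  ',' = 0x2C → acc = 0x43
  '.' = 0x2E → acc = 0x6D
  '5' = 0x35 → acc = 0x58
  '8' = 0x38 → acc = 0x60
  '1' = 0x31 → acc = 0x51
  '3' = 0x33 → acc = 0x62
  ',' = 0x2C → acc = 0x4E
  '.' = 0x2E → acc = 0x60
  '5' = 0x35 → acc = 0x55
  '4' = 0x34 → acc = 0x61
Checksum = 0x61.

61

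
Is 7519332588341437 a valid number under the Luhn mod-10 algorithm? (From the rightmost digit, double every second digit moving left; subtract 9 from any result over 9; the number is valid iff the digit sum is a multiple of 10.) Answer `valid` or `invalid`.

invalid

From the right, keep odd positions and double even positions (subtract 9 from any doubled value over 9):
  doubled (positions 2,4,...): 6 2 6 7 4 6 2 5 → sum 38
  kept (positions 1,3,...): 7 4 4 8 5 3 9 5 → sum 45
Total = 83.
83 mod 10 = 3, so the number is invalid.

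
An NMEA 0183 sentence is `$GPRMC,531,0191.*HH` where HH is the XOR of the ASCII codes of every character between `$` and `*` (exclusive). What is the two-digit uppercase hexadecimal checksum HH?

5B

XOR the ASCII codes of the payload characters:
  'G' = 0x47 → acc = 0x47
  'P' = 0x50 → acc = 0x17
  'R' = 0x52 → acc = 0x45
  'M' = 0x4D → acc = 0x08
  'C' = 0x43 → acc = 0x4B
  ',' = 0x2C → acc = 0x67
  '5' = 0x35 → acc = 0x52
  '3' = 0x33 → acc = 0x61
  '1' = 0x31 → acc = 0x50
  ',' = 0x2C → acc = 0x7C
  '0' = 0x30 → acc = 0x4C
  '1' = 0x31 → acc = 0x7D
  '9' = 0x39 → acc = 0x44
  '1' = 0x31 → acc = 0x75
  '.' = 0x2E → acc = 0x5B
Checksum = 0x5B.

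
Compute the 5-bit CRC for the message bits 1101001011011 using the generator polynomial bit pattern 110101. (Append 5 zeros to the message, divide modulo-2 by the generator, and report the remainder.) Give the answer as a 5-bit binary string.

10111

Append 5 zeros: 110100101101100000. Divide by 110101 (XOR where the leading bit is 1):
  pos 0: 110100 XOR 110101 = 000001
  pos 5: 110110 XOR 110101 = 000011
  pos 9: 111100 XOR 110101 = 001001
  pos 11: 100100 XOR 110101 = 010001
  pos 12: 100010 XOR 110101 = 010111
Remainder (last 5 bits) = 10111. This is the CRC / FCS.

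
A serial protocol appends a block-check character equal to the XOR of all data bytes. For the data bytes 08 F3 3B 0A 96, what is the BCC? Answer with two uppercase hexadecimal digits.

5C

XOR the bytes together:
  start with 0x08
  0x08 ⊕ 0xF3 = 0xFB
  0xFB ⊕ 0x3B = 0xC0
  0xC0 ⊕ 0x0A = 0xCA
  0xCA ⊕ 0x96 = 0x5C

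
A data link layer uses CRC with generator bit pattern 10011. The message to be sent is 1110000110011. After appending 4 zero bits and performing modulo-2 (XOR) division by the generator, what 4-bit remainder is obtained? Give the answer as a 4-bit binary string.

Append 4 zeros: 11100001100110000. Divide by 10011 (XOR where the leading bit is 1):
  pos 0: 11100 XOR 10011 = 01111
  pos 1: 11110 XOR 10011 = 01101
  pos 2: 11010 XOR 10011 = 01001
  pos 3: 10011 XOR 10011 = 00000
  pos 8: 10011 XOR 10011 = 00000
Remainder (last 4 bits) = 0000. This is the CRC / FCS.

0000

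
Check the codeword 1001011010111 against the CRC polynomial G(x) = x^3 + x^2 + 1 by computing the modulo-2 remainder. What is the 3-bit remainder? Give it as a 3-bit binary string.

Modulo-2 division of 1001011010111 by 1101:
  pos 0: 1001 XOR 1101 = 0100
  pos 1: 1000 XOR 1101 = 0101
  pos 2: 1011 XOR 1101 = 0110
  pos 3: 1101 XOR 1101 = 0000
  pos 8: 1011 XOR 1101 = 0110
  pos 9: 1101 XOR 1101 = 0000
Remainder = 000 (zero — the frame passes the CRC check).

000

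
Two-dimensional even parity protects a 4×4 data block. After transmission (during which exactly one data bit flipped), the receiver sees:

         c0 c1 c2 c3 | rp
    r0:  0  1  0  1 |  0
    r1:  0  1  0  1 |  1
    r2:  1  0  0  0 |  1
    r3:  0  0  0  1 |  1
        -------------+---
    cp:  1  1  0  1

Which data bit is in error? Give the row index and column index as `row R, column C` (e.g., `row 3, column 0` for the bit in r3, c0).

row 1, column 1

Recompute each row's even parity and compare to rp:
  r0: data parity 0, sent rp 0 → ok
  r1: data parity 0, sent rp 1 → mismatch
  r2: data parity 1, sent rp 1 → ok
  r3: data parity 1, sent rp 1 → ok
Recompute each column's even parity and compare to cp:
  c0: data parity 1, sent cp 1 → ok
  c1: data parity 0, sent cp 1 → mismatch
  c2: data parity 0, sent cp 0 → ok
  c3: data parity 1, sent cp 1 → ok
Exactly one row (r1) and one column (c1) fail → the flipped bit is at their intersection.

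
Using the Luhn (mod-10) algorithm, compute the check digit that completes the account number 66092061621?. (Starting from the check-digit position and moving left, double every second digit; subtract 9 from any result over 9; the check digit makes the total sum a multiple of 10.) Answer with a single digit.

Partial digits right→left: 1 2 6 1 6 0 2 9 0 6 6
Double every second digit counting from the check-digit position (so the 1st, 3rd, 5th, ... of the partial from the right).
  doubled (with −9 where >9): 2 3 3 4 0 3 → sum 15
  kept as-is: 2 1 0 9 6 → sum 18
Total = 15 + 18 = 33.
Check digit = (10 − (33 mod 10)) mod 10 = 7.

7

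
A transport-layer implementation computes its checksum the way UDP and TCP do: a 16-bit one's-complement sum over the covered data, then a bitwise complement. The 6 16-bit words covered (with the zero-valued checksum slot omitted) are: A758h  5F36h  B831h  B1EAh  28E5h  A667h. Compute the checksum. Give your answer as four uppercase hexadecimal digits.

C007

One's-complement addition (fold any carry out of bit 15 back into bit 0):
  0xA758 + 0x5F36 = 0x1068E → wrap carry → 0x068F
  0x068F + 0xB831 = 0x0BEC0
  0xBEC0 + 0xB1EA = 0x170AA → wrap carry → 0x70AB
  0x70AB + 0x28E5 = 0x09990
  0x9990 + 0xA667 = 0x13FF7 → wrap carry → 0x3FF8
One's-complement sum = 0x3FF8.
Checksum = ~0x3FF8 & 0xFFFF = 0xC007.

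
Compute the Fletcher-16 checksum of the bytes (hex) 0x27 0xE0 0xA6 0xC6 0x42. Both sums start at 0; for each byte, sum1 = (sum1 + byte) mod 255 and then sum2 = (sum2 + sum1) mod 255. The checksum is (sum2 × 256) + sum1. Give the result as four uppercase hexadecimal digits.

0BB7

Running sums (mod 255):
  after byte 0 (0x27): sum1=39, sum2=39
  after byte 1 (0xE0): sum1=8, sum2=47
  after byte 2 (0xA6): sum1=174, sum2=221
  after byte 3 (0xC6): sum1=117, sum2=83
  after byte 4 (0x42): sum1=183, sum2=11
Checksum = sum2·256 + sum1 = 11·256 + 183 = 2999 = 0x0BB7.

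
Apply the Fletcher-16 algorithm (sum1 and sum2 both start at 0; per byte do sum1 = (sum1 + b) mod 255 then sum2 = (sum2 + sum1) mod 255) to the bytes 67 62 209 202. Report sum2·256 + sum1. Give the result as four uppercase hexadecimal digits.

361E

Running sums (mod 255):
  after byte 0 (67): sum1=67, sum2=67
  after byte 1 (62): sum1=129, sum2=196
  after byte 2 (209): sum1=83, sum2=24
  after byte 3 (202): sum1=30, sum2=54
Checksum = sum2·256 + sum1 = 54·256 + 30 = 13854 = 0x361E.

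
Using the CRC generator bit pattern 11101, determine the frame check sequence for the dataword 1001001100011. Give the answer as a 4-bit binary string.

Append 4 zeros: 10010011000110000. Divide by 11101 (XOR where the leading bit is 1):
  pos 0: 10010 XOR 11101 = 01111
  pos 1: 11110 XOR 11101 = 00011
  pos 4: 11110 XOR 11101 = 00011
  pos 7: 11001 XOR 11101 = 00100
  pos 9: 10010 XOR 11101 = 01111
  pos 10: 11110 XOR 11101 = 00011
Remainder (last 4 bits) = 1100. This is the CRC / FCS.

1100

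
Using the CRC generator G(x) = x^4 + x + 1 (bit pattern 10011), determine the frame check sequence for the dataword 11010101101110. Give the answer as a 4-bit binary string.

Append 4 zeros: 110101011011100000. Divide by 10011 (XOR where the leading bit is 1):
  pos 0: 11010 XOR 10011 = 01001
  pos 1: 10011 XOR 10011 = 00000
  pos 7: 11011 XOR 10011 = 01000
  pos 8: 10001 XOR 10011 = 00010
  pos 11: 10000 XOR 10011 = 00011
Remainder (last 4 bits) = 1100. This is the CRC / FCS.

1100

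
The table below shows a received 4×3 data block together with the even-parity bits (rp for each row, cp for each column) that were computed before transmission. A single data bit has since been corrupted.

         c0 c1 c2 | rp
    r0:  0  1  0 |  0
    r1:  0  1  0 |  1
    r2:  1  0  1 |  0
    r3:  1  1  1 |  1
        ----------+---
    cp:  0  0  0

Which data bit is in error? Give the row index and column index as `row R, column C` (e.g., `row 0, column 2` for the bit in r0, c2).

row 0, column 1

Recompute each row's even parity and compare to rp:
  r0: data parity 1, sent rp 0 → mismatch
  r1: data parity 1, sent rp 1 → ok
  r2: data parity 0, sent rp 0 → ok
  r3: data parity 1, sent rp 1 → ok
Recompute each column's even parity and compare to cp:
  c0: data parity 0, sent cp 0 → ok
  c1: data parity 1, sent cp 0 → mismatch
  c2: data parity 0, sent cp 0 → ok
Exactly one row (r0) and one column (c1) fail → the flipped bit is at their intersection.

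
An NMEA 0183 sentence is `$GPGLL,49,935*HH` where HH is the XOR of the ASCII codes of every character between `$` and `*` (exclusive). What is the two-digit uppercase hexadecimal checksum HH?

62

XOR the ASCII codes of the payload characters:
  'G' = 0x47 → acc = 0x47
  'P' = 0x50 → acc = 0x17
  'G' = 0x47 → acc = 0x50
  'L' = 0x4C → acc = 0x1C
  'L' = 0x4C → acc = 0x50
  ',' = 0x2C → acc = 0x7C
  '4' = 0x34 → acc = 0x48
  '9' = 0x39 → acc = 0x71
  ',' = 0x2C → acc = 0x5D
  '9' = 0x39 → acc = 0x64
  '3' = 0x33 → acc = 0x57
  '5' = 0x35 → acc = 0x62
Checksum = 0x62.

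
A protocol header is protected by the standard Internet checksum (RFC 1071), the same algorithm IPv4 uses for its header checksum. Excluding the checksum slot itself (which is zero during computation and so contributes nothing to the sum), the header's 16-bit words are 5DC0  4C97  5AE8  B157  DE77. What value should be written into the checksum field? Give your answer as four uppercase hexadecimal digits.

One's-complement addition (fold any carry out of bit 15 back into bit 0):
  0x5DC0 + 0x4C97 = 0x0AA57
  0xAA57 + 0x5AE8 = 0x1053F → wrap carry → 0x0540
  0x0540 + 0xB157 = 0x0B697
  0xB697 + 0xDE77 = 0x1950E → wrap carry → 0x950F
One's-complement sum = 0x950F.
Checksum = ~0x950F & 0xFFFF = 0x6AF0.

6AF0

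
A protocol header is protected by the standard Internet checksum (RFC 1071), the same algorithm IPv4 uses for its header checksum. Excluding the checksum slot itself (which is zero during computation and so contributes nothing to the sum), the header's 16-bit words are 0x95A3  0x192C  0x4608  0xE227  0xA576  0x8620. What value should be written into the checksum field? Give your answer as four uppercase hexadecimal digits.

FD68

One's-complement addition (fold any carry out of bit 15 back into bit 0):
  0x95A3 + 0x192C = 0x0AECF
  0xAECF + 0x4608 = 0x0F4D7
  0xF4D7 + 0xE227 = 0x1D6FE → wrap carry → 0xD6FF
  0xD6FF + 0xA576 = 0x17C75 → wrap carry → 0x7C76
  0x7C76 + 0x8620 = 0x10296 → wrap carry → 0x0297
One's-complement sum = 0x0297.
Checksum = ~0x0297 & 0xFFFF = 0xFD68.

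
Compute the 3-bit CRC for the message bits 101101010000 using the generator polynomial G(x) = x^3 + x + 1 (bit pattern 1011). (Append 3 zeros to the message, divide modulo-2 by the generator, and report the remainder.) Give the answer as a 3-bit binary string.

Append 3 zeros: 101101010000000. Divide by 1011 (XOR where the leading bit is 1):
  pos 0: 1011 XOR 1011 = 0000
  pos 5: 1010 XOR 1011 = 0001
  pos 8: 1000 XOR 1011 = 0011
  pos 10: 1100 XOR 1011 = 0111
  pos 11: 1110 XOR 1011 = 0101
Remainder (last 3 bits) = 101. This is the CRC / FCS.

101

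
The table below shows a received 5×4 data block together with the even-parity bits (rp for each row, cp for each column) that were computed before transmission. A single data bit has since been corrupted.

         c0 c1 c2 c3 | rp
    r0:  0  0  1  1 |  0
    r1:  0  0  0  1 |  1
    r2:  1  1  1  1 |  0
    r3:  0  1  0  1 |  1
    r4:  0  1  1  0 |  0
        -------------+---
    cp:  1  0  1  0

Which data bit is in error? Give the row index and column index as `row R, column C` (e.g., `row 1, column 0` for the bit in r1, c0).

Recompute each row's even parity and compare to rp:
  r0: data parity 0, sent rp 0 → ok
  r1: data parity 1, sent rp 1 → ok
  r2: data parity 0, sent rp 0 → ok
  r3: data parity 0, sent rp 1 → mismatch
  r4: data parity 0, sent rp 0 → ok
Recompute each column's even parity and compare to cp:
  c0: data parity 1, sent cp 1 → ok
  c1: data parity 1, sent cp 0 → mismatch
  c2: data parity 1, sent cp 1 → ok
  c3: data parity 0, sent cp 0 → ok
Exactly one row (r3) and one column (c1) fail → the flipped bit is at their intersection.

row 3, column 1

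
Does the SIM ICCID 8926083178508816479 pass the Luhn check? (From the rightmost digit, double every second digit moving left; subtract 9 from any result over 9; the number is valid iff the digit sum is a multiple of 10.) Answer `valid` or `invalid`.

valid

From the right, keep odd positions and double even positions (subtract 9 from any doubled value over 9):
  doubled (positions 2,4,...): 5 3 7 0 7 2 7 3 9 → sum 43
  kept (positions 1,3,...): 9 4 1 8 5 7 3 0 2 8 → sum 47
Total = 90.
90 mod 10 = 0, so the number is valid.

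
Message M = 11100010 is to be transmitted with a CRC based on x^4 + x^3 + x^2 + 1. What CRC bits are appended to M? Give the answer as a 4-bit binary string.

Append 4 zeros: 111000100000. Divide by 11101 (XOR where the leading bit is 1):
  pos 0: 11100 XOR 11101 = 00001
  pos 4: 10100 XOR 11101 = 01001
  pos 5: 10010 XOR 11101 = 01111
  pos 6: 11110 XOR 11101 = 00011
Remainder (last 4 bits) = 0110. This is the CRC / FCS.

0110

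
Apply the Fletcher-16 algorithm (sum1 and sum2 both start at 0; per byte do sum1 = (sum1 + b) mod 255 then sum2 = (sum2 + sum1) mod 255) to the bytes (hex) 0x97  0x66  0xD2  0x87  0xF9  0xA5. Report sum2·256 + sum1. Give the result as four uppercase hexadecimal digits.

09F7

Running sums (mod 255):
  after byte 0 (0x97): sum1=151, sum2=151
  after byte 1 (0x66): sum1=253, sum2=149
  after byte 2 (0xD2): sum1=208, sum2=102
  after byte 3 (0x87): sum1=88, sum2=190
  after byte 4 (0xF9): sum1=82, sum2=17
  after byte 5 (0xA5): sum1=247, sum2=9
Checksum = sum2·256 + sum1 = 9·256 + 247 = 2551 = 0x09F7.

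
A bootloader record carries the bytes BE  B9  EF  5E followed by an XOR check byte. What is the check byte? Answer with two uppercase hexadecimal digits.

XOR the bytes together:
  start with 0xBE
  0xBE ⊕ 0xB9 = 0x07
  0x07 ⊕ 0xEF = 0xE8
  0xE8 ⊕ 0x5E = 0xB6

B6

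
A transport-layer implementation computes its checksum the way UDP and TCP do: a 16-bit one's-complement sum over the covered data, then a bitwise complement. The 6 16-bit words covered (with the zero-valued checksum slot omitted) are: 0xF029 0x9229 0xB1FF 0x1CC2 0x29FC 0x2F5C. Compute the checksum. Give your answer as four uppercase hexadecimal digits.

5592

One's-complement addition (fold any carry out of bit 15 back into bit 0):
  0xF029 + 0x9229 = 0x18252 → wrap carry → 0x8253
  0x8253 + 0xB1FF = 0x13452 → wrap carry → 0x3453
  0x3453 + 0x1CC2 = 0x05115
  0x5115 + 0x29FC = 0x07B11
  0x7B11 + 0x2F5C = 0x0AA6D
One's-complement sum = 0xAA6D.
Checksum = ~0xAA6D & 0xFFFF = 0x5592.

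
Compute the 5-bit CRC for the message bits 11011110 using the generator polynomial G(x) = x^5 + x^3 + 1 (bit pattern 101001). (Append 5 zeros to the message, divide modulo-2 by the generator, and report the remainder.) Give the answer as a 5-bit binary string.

01001

Append 5 zeros: 1101111000000. Divide by 101001 (XOR where the leading bit is 1):
  pos 0: 110111 XOR 101001 = 011110
  pos 1: 111101 XOR 101001 = 010100
  pos 2: 101000 XOR 101001 = 000001
  pos 7: 100000 XOR 101001 = 001001
Remainder (last 5 bits) = 01001. This is the CRC / FCS.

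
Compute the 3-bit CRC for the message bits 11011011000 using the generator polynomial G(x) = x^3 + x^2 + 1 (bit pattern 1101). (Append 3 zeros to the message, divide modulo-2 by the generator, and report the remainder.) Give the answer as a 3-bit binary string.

Append 3 zeros: 11011011000000. Divide by 1101 (XOR where the leading bit is 1):
  pos 0: 1101 XOR 1101 = 0000
  pos 4: 1011 XOR 1101 = 0110
  pos 5: 1100 XOR 1101 = 0001
  pos 8: 1000 XOR 1101 = 0101
  pos 9: 1010 XOR 1101 = 0111
  pos 10: 1110 XOR 1101 = 0011
Remainder (last 3 bits) = 011. This is the CRC / FCS.

011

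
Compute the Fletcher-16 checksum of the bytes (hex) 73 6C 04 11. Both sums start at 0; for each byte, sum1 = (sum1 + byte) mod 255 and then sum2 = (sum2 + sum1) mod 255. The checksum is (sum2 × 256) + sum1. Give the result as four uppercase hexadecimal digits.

Running sums (mod 255):
  after byte 0 (73): sum1=115, sum2=115
  after byte 1 (6C): sum1=223, sum2=83
  after byte 2 (04): sum1=227, sum2=55
  after byte 3 (11): sum1=244, sum2=44
Checksum = sum2·256 + sum1 = 44·256 + 244 = 11508 = 0x2CF4.

2CF4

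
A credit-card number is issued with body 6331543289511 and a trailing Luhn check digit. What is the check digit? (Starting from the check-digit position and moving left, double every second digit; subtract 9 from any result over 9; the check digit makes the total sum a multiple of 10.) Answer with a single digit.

Partial digits right→left: 1 1 5 9 8 2 3 4 5 1 3 3 6
Double every second digit counting from the check-digit position (so the 1st, 3rd, 5th, ... of the partial from the right).
  doubled (with −9 where >9): 2 1 7 6 1 6 3 → sum 26
  kept as-is: 1 9 2 4 1 3 → sum 20
Total = 26 + 20 = 46.
Check digit = (10 − (46 mod 10)) mod 10 = 4.

4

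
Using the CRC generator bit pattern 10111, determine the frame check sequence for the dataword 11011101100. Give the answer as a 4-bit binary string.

Append 4 zeros: 110111011000000. Divide by 10111 (XOR where the leading bit is 1):
  pos 0: 11011 XOR 10111 = 01100
  pos 1: 11001 XOR 10111 = 01110
  pos 2: 11100 XOR 10111 = 01011
  pos 3: 10111 XOR 10111 = 00000
  pos 8: 10000 XOR 10111 = 00111
  pos 10: 11100 XOR 10111 = 01011
Remainder (last 4 bits) = 1011. This is the CRC / FCS.

1011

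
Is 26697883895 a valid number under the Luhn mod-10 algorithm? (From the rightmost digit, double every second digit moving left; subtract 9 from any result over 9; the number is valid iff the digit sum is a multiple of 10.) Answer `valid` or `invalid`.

From the right, keep odd positions and double even positions (subtract 9 from any doubled value over 9):
  doubled (positions 2,4,...): 9 6 7 9 3 → sum 34
  kept (positions 1,3,...): 5 8 8 7 6 2 → sum 36
Total = 70.
70 mod 10 = 0, so the number is valid.

valid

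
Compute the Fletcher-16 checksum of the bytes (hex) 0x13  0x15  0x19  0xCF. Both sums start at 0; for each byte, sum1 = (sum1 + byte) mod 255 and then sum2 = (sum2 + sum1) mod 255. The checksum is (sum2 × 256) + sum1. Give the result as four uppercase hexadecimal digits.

8D11

Running sums (mod 255):
  after byte 0 (0x13): sum1=19, sum2=19
  after byte 1 (0x15): sum1=40, sum2=59
  after byte 2 (0x19): sum1=65, sum2=124
  after byte 3 (0xCF): sum1=17, sum2=141
Checksum = sum2·256 + sum1 = 141·256 + 17 = 36113 = 0x8D11.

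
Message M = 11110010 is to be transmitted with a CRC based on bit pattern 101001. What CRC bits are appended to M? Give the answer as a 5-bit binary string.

01101

Append 5 zeros: 1111001000000. Divide by 101001 (XOR where the leading bit is 1):
  pos 0: 111100 XOR 101001 = 010101
  pos 1: 101011 XOR 101001 = 000010
  pos 5: 100000 XOR 101001 = 001001
  pos 7: 100100 XOR 101001 = 001101
Remainder (last 5 bits) = 01101. This is the CRC / FCS.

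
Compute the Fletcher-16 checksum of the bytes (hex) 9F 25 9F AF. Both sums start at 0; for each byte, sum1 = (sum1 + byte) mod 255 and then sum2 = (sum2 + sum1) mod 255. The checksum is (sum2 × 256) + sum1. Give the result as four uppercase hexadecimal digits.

Running sums (mod 255):
  after byte 0 (9F): sum1=159, sum2=159
  after byte 1 (25): sum1=196, sum2=100
  after byte 2 (9F): sum1=100, sum2=200
  after byte 3 (AF): sum1=20, sum2=220
Checksum = sum2·256 + sum1 = 220·256 + 20 = 56340 = 0xDC14.

DC14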